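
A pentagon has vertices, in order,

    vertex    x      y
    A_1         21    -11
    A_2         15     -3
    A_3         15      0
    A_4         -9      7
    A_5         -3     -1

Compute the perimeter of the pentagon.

74

|A_1A_2| = √((-6)² + (8)²) = √100 = 10
|A_2A_3| = √((0)² + (3)²) = √9 = 3
|A_3A_4| = √((-24)² + (7)²) = √625 = 25
|A_4A_5| = √((6)² + (-8)²) = √100 = 10
|A_5A_1| = √((24)² + (-10)²) = √676 = 26
Perimeter = 10 + 3 + 25 + 10 + 26 = 74.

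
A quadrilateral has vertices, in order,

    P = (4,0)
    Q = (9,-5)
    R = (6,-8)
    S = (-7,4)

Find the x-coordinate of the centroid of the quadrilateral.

Apply Gauss's area formula. First the cross-terms c_i = x_i·y_{i+1} − x_{i+1}·y_i:
  -20, -42, -32, -16  ⇒  2A = -110, A = -55.
Then Σ (x_i + x_{i+1})·c_i = -810, so x̄ = -810 / (6·(-55)) = 27/11.

27/11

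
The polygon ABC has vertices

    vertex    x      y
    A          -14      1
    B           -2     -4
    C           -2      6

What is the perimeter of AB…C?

36

|AB| = √((12)² + (-5)²) = √169 = 13
|BC| = √((0)² + (10)²) = √100 = 10
|CA| = √((-12)² + (-5)²) = √169 = 13
Perimeter = 13 + 10 + 13 = 36.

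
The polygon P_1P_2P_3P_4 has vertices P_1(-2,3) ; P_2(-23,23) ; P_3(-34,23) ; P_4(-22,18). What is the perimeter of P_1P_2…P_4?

78

|P_1P_2| = √((-21)² + (20)²) = √841 = 29
|P_2P_3| = √((-11)² + (0)²) = √121 = 11
|P_3P_4| = √((12)² + (-5)²) = √169 = 13
|P_4P_1| = √((20)² + (-15)²) = √625 = 25
Perimeter = 29 + 11 + 13 + 25 = 78.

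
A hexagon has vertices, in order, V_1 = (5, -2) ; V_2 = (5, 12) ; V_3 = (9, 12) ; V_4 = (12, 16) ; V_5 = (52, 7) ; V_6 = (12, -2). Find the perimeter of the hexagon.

|V_1V_2| = √((0)² + (14)²) = √196 = 14
|V_2V_3| = √((4)² + (0)²) = √16 = 4
|V_3V_4| = √((3)² + (4)²) = √25 = 5
|V_4V_5| = √((40)² + (-9)²) = √1681 = 41
|V_5V_6| = √((-40)² + (-9)²) = √1681 = 41
|V_6V_1| = √((-7)² + (0)²) = √49 = 7
Perimeter = 14 + 4 + 5 + 41 + 41 + 7 = 112.

112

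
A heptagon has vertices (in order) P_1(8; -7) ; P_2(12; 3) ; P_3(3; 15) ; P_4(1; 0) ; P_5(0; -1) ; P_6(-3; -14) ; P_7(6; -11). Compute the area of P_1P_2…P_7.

P_1→P_2: (8)(3) − (12)(-7) = 108
P_2→P_3: (12)(15) − (3)(3) = 171
P_3→P_4: (3)(0) − (1)(15) = -15
P_4→P_5: (1)(-1) − (0)(0) = -1
P_5→P_6: (0)(-14) − (-3)(-1) = -3
P_6→P_7: (-3)(-11) − (6)(-14) = 117
P_7→P_1: (6)(-7) − (8)(-11) = 46
Σ = 423
Area = |Σ|/2 = 211.5.

211.5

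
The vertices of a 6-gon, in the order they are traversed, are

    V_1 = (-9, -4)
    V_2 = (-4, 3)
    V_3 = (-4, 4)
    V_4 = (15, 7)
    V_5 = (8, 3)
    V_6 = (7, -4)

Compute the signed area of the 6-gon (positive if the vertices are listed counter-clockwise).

-131.5

Cross-terms: -43, -4, -88, -11, -53, -64  ⇒  Σ = -263
Signed area = Σ/2 = -131.5 (negative ⇒ clockwise traversal).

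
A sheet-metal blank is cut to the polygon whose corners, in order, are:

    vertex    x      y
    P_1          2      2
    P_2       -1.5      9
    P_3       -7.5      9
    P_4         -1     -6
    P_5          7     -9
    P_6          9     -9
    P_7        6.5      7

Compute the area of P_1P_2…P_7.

Apply the shoelace (surveyor's) formula: 2A = Σ (x_i·y_{i+1} − x_{i+1}·y_i), indices taken mod 7.
P_1→P_2: (2)(9) − (-1.5)(2) = 21
P_2→P_3: (-1.5)(9) − (-7.5)(9) = 54
P_3→P_4: (-7.5)(-6) − (-1)(9) = 54
P_4→P_5: (-1)(-9) − (7)(-6) = 51
P_5→P_6: (7)(-9) − (9)(-9) = 18
P_6→P_7: (9)(7) − (6.5)(-9) = 121.5
P_7→P_1: (6.5)(2) − (2)(7) = -1
Σ = 318.5
Area = |Σ|/2 = 159.25.

159.25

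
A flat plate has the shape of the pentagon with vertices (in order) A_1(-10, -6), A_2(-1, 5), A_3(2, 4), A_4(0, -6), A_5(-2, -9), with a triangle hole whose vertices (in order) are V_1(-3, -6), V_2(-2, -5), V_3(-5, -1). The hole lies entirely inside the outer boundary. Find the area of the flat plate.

Outer boundary:
Cross-terms: -56, -14, -12, -12, -78  ⇒  Σ = -172
Area = |Σ|/2 = 86.
Hole:
V_1→V_2: (-3)(-5) − (-2)(-6) = 3
V_2→V_3: (-2)(-1) − (-5)(-5) = -23
V_3→V_1: (-5)(-6) − (-3)(-1) = 27
Σ = 7
Area = |Σ|/2 = 3.5.
Net area = 86 − 3.5 = 82.5.

82.5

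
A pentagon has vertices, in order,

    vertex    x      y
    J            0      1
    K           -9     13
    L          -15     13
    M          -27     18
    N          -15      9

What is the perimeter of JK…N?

66

|JK| = √((-9)² + (12)²) = √225 = 15
|KL| = √((-6)² + (0)²) = √36 = 6
|LM| = √((-12)² + (5)²) = √169 = 13
|MN| = √((12)² + (-9)²) = √225 = 15
|NJ| = √((15)² + (-8)²) = √289 = 17
Perimeter = 15 + 6 + 13 + 15 + 17 = 66.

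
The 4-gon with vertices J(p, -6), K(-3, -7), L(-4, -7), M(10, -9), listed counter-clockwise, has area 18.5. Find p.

Write out the shoelace sum; only the two edges meeting at J involve p:
2·Area = [(10·(-6) − p·(-9)) + (p·(-7) − (-3)·(-6))] + 99
       = 2·p + 21 = 37
⇒ p = 8.

8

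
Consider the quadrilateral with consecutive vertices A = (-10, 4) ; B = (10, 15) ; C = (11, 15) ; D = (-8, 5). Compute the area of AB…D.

6

Apply the shoelace formula: 2A = Σ (x_i·y_{i+1} − x_{i+1}·y_i), indices taken mod 4.
Σ = (-190) + (-15) + (175) + (18) = -12
Area = |Σ|/2 = 6.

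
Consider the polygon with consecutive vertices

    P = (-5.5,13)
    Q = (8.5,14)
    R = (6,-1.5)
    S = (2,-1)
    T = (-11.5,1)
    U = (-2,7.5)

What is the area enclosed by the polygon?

182.875

Apply Gauss's area formula: 2A = Σ (x_i·y_{i+1} − x_{i+1}·y_i), indices taken mod 6.
Cross-terms: -187.5, -96.75, -3, -9.5, -84.25, 15.25  ⇒  Σ = -365.75
Area = |Σ|/2 = 182.875.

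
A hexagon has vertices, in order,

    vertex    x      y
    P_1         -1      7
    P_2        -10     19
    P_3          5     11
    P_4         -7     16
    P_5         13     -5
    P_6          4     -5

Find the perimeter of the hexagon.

96

|P_1P_2| = √((-9)² + (12)²) = √225 = 15
|P_2P_3| = √((15)² + (-8)²) = √289 = 17
|P_3P_4| = √((-12)² + (5)²) = √169 = 13
|P_4P_5| = √((20)² + (-21)²) = √841 = 29
|P_5P_6| = √((-9)² + (0)²) = √81 = 9
|P_6P_1| = √((-5)² + (12)²) = √169 = 13
Perimeter = 15 + 17 + 13 + 29 + 9 + 13 = 96.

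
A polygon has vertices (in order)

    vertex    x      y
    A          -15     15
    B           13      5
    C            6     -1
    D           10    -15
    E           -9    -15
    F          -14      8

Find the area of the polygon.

Apply the shoelace (surveyor's) formula: 2A = Σ (x_i·y_{i+1} − x_{i+1}·y_i), indices taken mod 6.
Cross-terms: -270, -43, -80, -285, -282, -90  ⇒  Σ = -1050
Area = |Σ|/2 = 525.

525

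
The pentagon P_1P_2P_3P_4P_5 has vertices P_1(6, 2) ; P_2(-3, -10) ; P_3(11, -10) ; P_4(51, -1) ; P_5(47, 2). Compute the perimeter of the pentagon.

116

|P_1P_2| = √((-9)² + (-12)²) = √225 = 15
|P_2P_3| = √((14)² + (0)²) = √196 = 14
|P_3P_4| = √((40)² + (9)²) = √1681 = 41
|P_4P_5| = √((-4)² + (3)²) = √25 = 5
|P_5P_1| = √((-41)² + (0)²) = √1681 = 41
Perimeter = 15 + 14 + 41 + 5 + 41 = 116.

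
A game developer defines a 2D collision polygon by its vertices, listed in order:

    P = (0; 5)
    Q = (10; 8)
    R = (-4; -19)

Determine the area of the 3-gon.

114

Apply the shoelace (surveyor's) formula: 2A = Σ (x_i·y_{i+1} − x_{i+1}·y_i), indices taken mod 3.
Σ = (-50) + (-158) + (-20) = -228
Area = |Σ|/2 = 114.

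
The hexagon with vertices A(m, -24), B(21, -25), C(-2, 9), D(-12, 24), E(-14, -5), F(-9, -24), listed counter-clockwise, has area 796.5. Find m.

13

The doubled signed area Σ (x_i y_{i+1} − x_{i+1} y_i) is linear in m.
With m=0 it equals 1606; the coefficient of m is -1 (from the two edges through A).
So -1·m + 1606 = 2·796.5 = 1593 ⇒ m = 13.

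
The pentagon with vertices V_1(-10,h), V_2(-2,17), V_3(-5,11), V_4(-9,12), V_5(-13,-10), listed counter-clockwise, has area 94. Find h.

The doubled signed area Σ (x_i y_{i+1} − x_{i+1} y_i) is linear in h.
With h=0 it equals 78; the coefficient of h is -11 (from the two edges through V_1).
So -11·h + 78 = 2·94 = 188 ⇒ h = -10.

-10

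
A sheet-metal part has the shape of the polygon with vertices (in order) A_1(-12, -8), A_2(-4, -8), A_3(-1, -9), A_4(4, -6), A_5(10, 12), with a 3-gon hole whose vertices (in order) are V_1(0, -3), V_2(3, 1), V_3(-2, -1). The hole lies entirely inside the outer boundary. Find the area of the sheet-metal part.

Outer boundary:
Apply Gauss's area formula: 2A = Σ (x_i·y_{i+1} − x_{i+1}·y_i), indices taken mod 5.
A_1→A_2: (-12)(-8) − (-4)(-8) = 64
A_2→A_3: (-4)(-9) − (-1)(-8) = 28
A_3→A_4: (-1)(-6) − (4)(-9) = 42
A_4→A_5: (4)(12) − (10)(-6) = 108
A_5→A_1: (10)(-8) − (-12)(12) = 64
Σ = 306
Area = |Σ|/2 = 153.
Hole:
Σ = (9) + (-1) + (6) = 14
Area = |Σ|/2 = 7.
Net area = 153 − 7 = 146.

146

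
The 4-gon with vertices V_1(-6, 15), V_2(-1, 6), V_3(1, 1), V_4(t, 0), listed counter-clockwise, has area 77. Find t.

The doubled signed area Σ (x_i y_{i+1} − x_{i+1} y_i) is linear in t.
With t=0 it equals -28; the coefficient of t is 14 (from the two edges through V_4).
So 14·t + -28 = 2·77 = 154 ⇒ t = 13.

13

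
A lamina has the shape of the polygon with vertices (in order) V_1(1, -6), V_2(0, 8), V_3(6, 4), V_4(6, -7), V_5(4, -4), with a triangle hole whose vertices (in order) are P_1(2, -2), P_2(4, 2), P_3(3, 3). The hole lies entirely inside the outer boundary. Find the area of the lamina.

Outer boundary:
Apply the shoelace formula: 2A = Σ (x_i·y_{i+1} − x_{i+1}·y_i), indices taken mod 5.
Σ = (8) + (-48) + (-66) + (4) + (-20) = -122
Area = |Σ|/2 = 61.
Hole:
Apply the shoelace formula: 2A = Σ (x_i·y_{i+1} − x_{i+1}·y_i), indices taken mod 3.
Σ = (12) + (6) + (-12) = 6
Area = |Σ|/2 = 3.
Net area = 61 − 3 = 58.

58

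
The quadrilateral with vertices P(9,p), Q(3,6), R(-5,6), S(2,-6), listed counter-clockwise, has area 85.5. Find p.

3

The doubled signed area Σ (x_i y_{i+1} − x_{i+1} y_i) is linear in p.
With p=0 it equals 174; the coefficient of p is -1 (from the two edges through P).
So -1·p + 174 = 2·85.5 = 171 ⇒ p = 3.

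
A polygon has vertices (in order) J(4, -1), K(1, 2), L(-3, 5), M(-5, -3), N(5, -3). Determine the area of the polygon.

45.5

Apply the shoelace (surveyor's) formula: 2A = Σ (x_i·y_{i+1} − x_{i+1}·y_i), indices taken mod 5.
Σ = (9) + (11) + (34) + (30) + (7) = 91
Area = |Σ|/2 = 45.5.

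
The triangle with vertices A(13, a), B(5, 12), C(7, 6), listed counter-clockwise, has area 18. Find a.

6

Write out the shoelace sum; only the two edges meeting at A involve a:
2·Area = [(7·a − 13·6) + (13·12 − 5·a)] + -54
       = 2·a + 24 = 36
⇒ a = 6.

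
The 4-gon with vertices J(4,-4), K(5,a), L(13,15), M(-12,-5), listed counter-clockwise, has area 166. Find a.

The doubled signed area Σ (x_i y_{i+1} − x_{i+1} y_i) is linear in a.
With a=0 it equals 278; the coefficient of a is -9 (from the two edges through K).
So -9·a + 278 = 2·166 = 332 ⇒ a = -6.

-6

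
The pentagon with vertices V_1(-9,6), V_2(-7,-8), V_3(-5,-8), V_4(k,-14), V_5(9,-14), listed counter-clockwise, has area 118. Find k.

3

The doubled signed area Σ (x_i y_{i+1} − x_{i+1} y_i) is linear in k.
With k=0 it equals 254; the coefficient of k is -6 (from the two edges through V_4).
So -6·k + 254 = 2·118 = 236 ⇒ k = 3.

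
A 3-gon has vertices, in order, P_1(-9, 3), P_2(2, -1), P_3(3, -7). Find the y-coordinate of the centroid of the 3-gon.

-5/3

Apply the shoelace formula. First the cross-terms c_i = x_i·y_{i+1} − x_{i+1}·y_i:
  3, -11, -54  ⇒  2A = -62, A = -31.
Then Σ (y_i + y_{i+1})·c_i = 310, so ȳ = 310 / (6·(-31)) = -5/3.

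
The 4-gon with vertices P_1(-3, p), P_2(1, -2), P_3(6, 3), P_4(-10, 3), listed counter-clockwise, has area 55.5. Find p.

Write out the shoelace sum; only the two edges meeting at P_1 involve p:
2·Area = [((-10)·p − (-3)·3) + ((-3)·(-2) − 1·p)] + 63
       = -11·p + 78 = 111
⇒ p = -3.

-3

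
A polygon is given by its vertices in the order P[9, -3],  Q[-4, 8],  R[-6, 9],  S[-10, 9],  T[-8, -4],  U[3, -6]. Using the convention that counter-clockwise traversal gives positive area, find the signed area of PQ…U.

162.5

Apply the shoelace formula: 2A = Σ (x_i·y_{i+1} − x_{i+1}·y_i), indices taken mod 6.
Σ = (60) + (12) + (36) + (112) + (60) + (45) = 325
Signed area = Σ/2 = 162.5 (positive ⇒ counter-clockwise traversal).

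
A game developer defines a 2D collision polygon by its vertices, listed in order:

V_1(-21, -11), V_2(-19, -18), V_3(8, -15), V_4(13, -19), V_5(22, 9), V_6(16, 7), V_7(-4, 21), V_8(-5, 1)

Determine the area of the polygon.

Cross-terms: 169, 429, 43, 535, 10, 364, 101, 76  ⇒  Σ = 1727
Area = |Σ|/2 = 863.5.

863.5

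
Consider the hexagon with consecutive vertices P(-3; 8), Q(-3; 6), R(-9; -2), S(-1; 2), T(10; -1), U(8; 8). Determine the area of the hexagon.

Apply the shoelace formula: 2A = Σ (x_i·y_{i+1} − x_{i+1}·y_i), indices taken mod 6.
Σ = (6) + (60) + (-20) + (-19) + (88) + (88) = 203
Area = |Σ|/2 = 101.5.

101.5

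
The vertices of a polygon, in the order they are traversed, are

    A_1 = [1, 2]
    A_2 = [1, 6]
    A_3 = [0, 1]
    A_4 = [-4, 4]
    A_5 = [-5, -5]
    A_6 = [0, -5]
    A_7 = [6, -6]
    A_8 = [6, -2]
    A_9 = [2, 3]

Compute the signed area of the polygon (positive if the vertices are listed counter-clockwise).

75.5

A_1→A_2: (1)(6) − (1)(2) = 4
A_2→A_3: (1)(1) − (0)(6) = 1
A_3→A_4: (0)(4) − (-4)(1) = 4
A_4→A_5: (-4)(-5) − (-5)(4) = 40
A_5→A_6: (-5)(-5) − (0)(-5) = 25
A_6→A_7: (0)(-6) − (6)(-5) = 30
A_7→A_8: (6)(-2) − (6)(-6) = 24
A_8→A_9: (6)(3) − (2)(-2) = 22
A_9→A_1: (2)(2) − (1)(3) = 1
Σ = 151
Signed area = Σ/2 = 75.5 (positive ⇒ counter-clockwise traversal).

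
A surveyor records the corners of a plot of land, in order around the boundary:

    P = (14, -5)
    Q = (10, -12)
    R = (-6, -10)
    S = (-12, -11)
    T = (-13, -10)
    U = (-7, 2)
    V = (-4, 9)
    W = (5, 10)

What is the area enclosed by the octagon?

Apply the surveyor's formula: 2A = Σ (x_i·y_{i+1} − x_{i+1}·y_i), indices taken mod 8.
Σ = (-118) + (-172) + (-54) + (-23) + (-96) + (-55) + (-85) + (-165) = -768
Area = |Σ|/2 = 384.

384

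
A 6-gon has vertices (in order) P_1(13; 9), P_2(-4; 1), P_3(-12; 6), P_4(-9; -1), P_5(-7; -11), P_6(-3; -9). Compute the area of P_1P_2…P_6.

Apply Gauss's area formula: 2A = Σ (x_i·y_{i+1} − x_{i+1}·y_i), indices taken mod 6.
Cross-terms: 49, -12, 66, 92, 30, 90  ⇒  Σ = 315
Area = |Σ|/2 = 157.5.

157.5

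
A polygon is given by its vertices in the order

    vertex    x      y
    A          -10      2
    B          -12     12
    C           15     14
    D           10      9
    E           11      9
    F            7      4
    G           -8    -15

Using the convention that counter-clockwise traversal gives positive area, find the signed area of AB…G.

-358

Apply the shoelace formula: 2A = Σ (x_i·y_{i+1} − x_{i+1}·y_i), indices taken mod 7.
Σ = (-96) + (-348) + (-5) + (-9) + (-19) + (-73) + (-166) = -716
Signed area = Σ/2 = -358 (negative ⇒ clockwise traversal).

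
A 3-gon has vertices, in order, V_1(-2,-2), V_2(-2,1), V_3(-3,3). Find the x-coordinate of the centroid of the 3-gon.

Apply Gauss's area formula. First the cross-terms c_i = x_i·y_{i+1} − x_{i+1}·y_i:
  -6, -3, 12  ⇒  2A = 3, A = 1.5.
Then Σ (x_i + x_{i+1})·c_i = -21, so x̄ = -21 / (6·1.5) = -7/3.

-7/3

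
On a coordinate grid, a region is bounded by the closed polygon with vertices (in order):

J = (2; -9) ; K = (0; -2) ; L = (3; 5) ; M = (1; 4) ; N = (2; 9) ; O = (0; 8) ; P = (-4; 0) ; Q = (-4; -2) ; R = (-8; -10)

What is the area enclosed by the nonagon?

Apply the surveyor's formula: 2A = Σ (x_i·y_{i+1} − x_{i+1}·y_i), indices taken mod 9.
Cross-terms: -4, 6, 7, 1, 16, 32, 8, 24, 92  ⇒  Σ = 182
Area = |Σ|/2 = 91.

91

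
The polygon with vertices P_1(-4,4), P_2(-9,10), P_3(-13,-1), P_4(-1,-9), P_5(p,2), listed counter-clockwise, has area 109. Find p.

-3

Write out the shoelace sum; only the two edges meeting at P_5 involve p:
2·Area = [((-1)·2 − p·(-9)) + (p·4 − (-4)·2)] + 251
       = 13·p + 257 = 218
⇒ p = -3.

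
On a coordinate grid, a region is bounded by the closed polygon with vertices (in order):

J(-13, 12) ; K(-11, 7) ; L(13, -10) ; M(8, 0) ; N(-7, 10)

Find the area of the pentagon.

Apply Gauss's area formula: 2A = Σ (x_i·y_{i+1} − x_{i+1}·y_i), indices taken mod 5.
Σ = (41) + (19) + (80) + (80) + (46) = 266
Area = |Σ|/2 = 133.

133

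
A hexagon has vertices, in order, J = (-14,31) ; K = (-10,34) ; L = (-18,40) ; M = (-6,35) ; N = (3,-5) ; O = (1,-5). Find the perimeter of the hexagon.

110

|JK| = √((4)² + (3)²) = √25 = 5
|KL| = √((-8)² + (6)²) = √100 = 10
|LM| = √((12)² + (-5)²) = √169 = 13
|MN| = √((9)² + (-40)²) = √1681 = 41
|NO| = √((-2)² + (0)²) = √4 = 2
|OJ| = √((-15)² + (36)²) = √1521 = 39
Perimeter = 5 + 10 + 13 + 41 + 2 + 39 = 110.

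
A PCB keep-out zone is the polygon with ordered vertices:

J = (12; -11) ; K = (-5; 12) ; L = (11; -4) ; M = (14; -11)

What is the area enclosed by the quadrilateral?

55

Apply Gauss's area formula: 2A = Σ (x_i·y_{i+1} − x_{i+1}·y_i), indices taken mod 4.
Σ = (89) + (-112) + (-65) + (-22) = -110
Area = |Σ|/2 = 55.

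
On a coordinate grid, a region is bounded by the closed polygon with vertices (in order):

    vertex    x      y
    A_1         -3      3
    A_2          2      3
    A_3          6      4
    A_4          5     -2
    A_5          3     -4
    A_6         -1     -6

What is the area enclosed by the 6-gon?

57

Apply the surveyor's formula: 2A = Σ (x_i·y_{i+1} − x_{i+1}·y_i), indices taken mod 6.
Cross-terms: -15, -10, -32, -14, -22, -21  ⇒  Σ = -114
Area = |Σ|/2 = 57.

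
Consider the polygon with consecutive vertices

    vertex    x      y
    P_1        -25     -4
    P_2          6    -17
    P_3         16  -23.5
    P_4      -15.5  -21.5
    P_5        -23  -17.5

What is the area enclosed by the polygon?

348.5

Σ = (449) + (131) + (-708.25) + (-223.25) + (-345.5) = -697
Area = |Σ|/2 = 348.5.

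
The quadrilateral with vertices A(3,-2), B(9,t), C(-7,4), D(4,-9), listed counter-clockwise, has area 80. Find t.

The doubled signed area Σ (x_i y_{i+1} − x_{i+1} y_i) is linear in t.
With t=0 it equals 120; the coefficient of t is 10 (from the two edges through B).
So 10·t + 120 = 2·80 = 160 ⇒ t = 4.

4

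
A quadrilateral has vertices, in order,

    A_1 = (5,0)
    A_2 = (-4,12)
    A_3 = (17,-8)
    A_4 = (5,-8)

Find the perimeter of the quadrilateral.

64

|A_1A_2| = √((-9)² + (12)²) = √225 = 15
|A_2A_3| = √((21)² + (-20)²) = √841 = 29
|A_3A_4| = √((-12)² + (0)²) = √144 = 12
|A_4A_1| = √((0)² + (8)²) = √64 = 8
Perimeter = 15 + 29 + 12 + 8 = 64.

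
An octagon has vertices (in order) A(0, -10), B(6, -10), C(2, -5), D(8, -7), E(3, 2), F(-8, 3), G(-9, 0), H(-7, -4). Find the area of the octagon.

Σ = (60) + (-10) + (26) + (37) + (25) + (27) + (36) + (70) = 271
Area = |Σ|/2 = 135.5.

135.5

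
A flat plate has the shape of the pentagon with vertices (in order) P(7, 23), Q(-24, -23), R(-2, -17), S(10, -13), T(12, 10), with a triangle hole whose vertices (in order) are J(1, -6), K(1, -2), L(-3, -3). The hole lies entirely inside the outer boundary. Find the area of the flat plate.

Outer boundary:
Apply Gauss's area formula: 2A = Σ (x_i·y_{i+1} − x_{i+1}·y_i), indices taken mod 5.
Σ = (391) + (362) + (196) + (256) + (206) = 1411
Area = |Σ|/2 = 705.5.
Hole:
Apply the surveyor's formula: 2A = Σ (x_i·y_{i+1} − x_{i+1}·y_i), indices taken mod 3.
Σ = (4) + (-9) + (21) = 16
Area = |Σ|/2 = 8.
Net area = 705.5 − 8 = 697.5.

697.5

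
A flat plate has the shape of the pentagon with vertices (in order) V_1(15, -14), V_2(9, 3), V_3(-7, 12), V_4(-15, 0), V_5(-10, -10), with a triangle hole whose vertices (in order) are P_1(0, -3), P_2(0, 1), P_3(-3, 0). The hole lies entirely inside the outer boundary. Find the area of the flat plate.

Outer boundary:
V_1→V_2: (15)(3) − (9)(-14) = 171
V_2→V_3: (9)(12) − (-7)(3) = 129
V_3→V_4: (-7)(0) − (-15)(12) = 180
V_4→V_5: (-15)(-10) − (-10)(0) = 150
V_5→V_1: (-10)(-14) − (15)(-10) = 290
Σ = 920
Area = |Σ|/2 = 460.
Hole:
Σ = (0) + (3) + (9) = 12
Area = |Σ|/2 = 6.
Net area = 460 − 6 = 454.

454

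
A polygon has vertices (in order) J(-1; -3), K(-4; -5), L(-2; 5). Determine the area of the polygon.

Apply the shoelace formula: 2A = Σ (x_i·y_{i+1} − x_{i+1}·y_i), indices taken mod 3.
Σ = (-7) + (-30) + (11) = -26
Area = |Σ|/2 = 13.

13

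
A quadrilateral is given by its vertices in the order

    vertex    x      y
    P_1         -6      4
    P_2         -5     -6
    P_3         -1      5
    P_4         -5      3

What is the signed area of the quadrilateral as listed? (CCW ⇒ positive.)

22.5

Σ = (56) + (-31) + (22) + (-2) = 45
Signed area = Σ/2 = 22.5 (positive ⇒ counter-clockwise traversal).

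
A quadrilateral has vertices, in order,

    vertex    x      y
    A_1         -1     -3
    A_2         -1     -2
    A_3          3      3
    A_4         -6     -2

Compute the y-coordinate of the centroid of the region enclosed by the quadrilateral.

Apply the surveyor's formula. First the cross-terms c_i = x_i·y_{i+1} − x_{i+1}·y_i:
  -1, 3, 12, 16  ⇒  2A = 30, A = 15.
Then Σ (y_i + y_{i+1})·c_i = -60, so ȳ = -60 / (6·15) = -2/3.

-2/3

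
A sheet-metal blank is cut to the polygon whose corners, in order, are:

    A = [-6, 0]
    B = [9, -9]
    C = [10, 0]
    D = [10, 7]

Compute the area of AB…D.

Apply the surveyor's formula: 2A = Σ (x_i·y_{i+1} − x_{i+1}·y_i), indices taken mod 4.
A→B: (-6)(-9) − (9)(0) = 54
B→C: (9)(0) − (10)(-9) = 90
C→D: (10)(7) − (10)(0) = 70
D→A: (10)(0) − (-6)(7) = 42
Σ = 256
Area = |Σ|/2 = 128.

128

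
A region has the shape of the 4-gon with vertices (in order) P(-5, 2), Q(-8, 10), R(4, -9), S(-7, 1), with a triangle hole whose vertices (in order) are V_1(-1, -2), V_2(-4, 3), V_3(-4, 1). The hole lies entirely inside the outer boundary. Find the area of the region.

Outer boundary:
Apply the surveyor's formula: 2A = Σ (x_i·y_{i+1} − x_{i+1}·y_i), indices taken mod 4.
P→Q: (-5)(10) − (-8)(2) = -34
Q→R: (-8)(-9) − (4)(10) = 32
R→S: (4)(1) − (-7)(-9) = -59
S→P: (-7)(2) − (-5)(1) = -9
Σ = -70
Area = |Σ|/2 = 35.
Hole:
Apply the shoelace (surveyor's) formula: 2A = Σ (x_i·y_{i+1} − x_{i+1}·y_i), indices taken mod 3.
Σ = (-11) + (8) + (9) = 6
Area = |Σ|/2 = 3.
Net area = 35 − 3 = 32.

32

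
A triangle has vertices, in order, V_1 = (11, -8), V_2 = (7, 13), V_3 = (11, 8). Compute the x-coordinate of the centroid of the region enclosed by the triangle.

29/3

Apply the shoelace formula. First the cross-terms c_i = x_i·y_{i+1} − x_{i+1}·y_i:
  199, -87, -176  ⇒  2A = -64, A = -32.
Then Σ (x_i + x_{i+1})·c_i = -1856, so x̄ = -1856 / (6·(-32)) = 29/3.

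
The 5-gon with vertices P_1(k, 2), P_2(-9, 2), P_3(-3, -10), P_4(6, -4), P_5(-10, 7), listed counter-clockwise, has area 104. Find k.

Write out the shoelace sum; only the two edges meeting at P_1 involve k:
2·Area = [((-10)·2 − k·7) + (k·2 − (-9)·2)] + 170
       = -5·k + 168 = 208
⇒ k = -8.

-8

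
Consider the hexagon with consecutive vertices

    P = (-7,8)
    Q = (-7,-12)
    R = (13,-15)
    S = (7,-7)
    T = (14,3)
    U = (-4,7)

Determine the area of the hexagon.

Σ = (140) + (261) + (14) + (119) + (110) + (17) = 661
Area = |Σ|/2 = 330.5.

330.5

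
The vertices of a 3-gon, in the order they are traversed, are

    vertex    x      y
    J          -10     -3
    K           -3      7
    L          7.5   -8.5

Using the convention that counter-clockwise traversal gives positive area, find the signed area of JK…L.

-106.75

Apply the surveyor's formula: 2A = Σ (x_i·y_{i+1} − x_{i+1}·y_i), indices taken mod 3.
Σ = (-79) + (-27) + (-107.5) = -213.5
Signed area = Σ/2 = -106.75 (negative ⇒ clockwise traversal).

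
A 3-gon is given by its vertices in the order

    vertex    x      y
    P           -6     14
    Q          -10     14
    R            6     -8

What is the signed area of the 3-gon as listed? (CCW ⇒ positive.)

Σ = (56) + (-4) + (36) = 88
Signed area = Σ/2 = 44 (positive ⇒ counter-clockwise traversal).

44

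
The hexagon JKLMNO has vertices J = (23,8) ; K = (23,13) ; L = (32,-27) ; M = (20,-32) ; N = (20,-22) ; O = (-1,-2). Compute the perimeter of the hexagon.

|JK| = √((0)² + (5)²) = √25 = 5
|KL| = √((9)² + (-40)²) = √1681 = 41
|LM| = √((-12)² + (-5)²) = √169 = 13
|MN| = √((0)² + (10)²) = √100 = 10
|NO| = √((-21)² + (20)²) = √841 = 29
|OJ| = √((24)² + (10)²) = √676 = 26
Perimeter = 5 + 41 + 13 + 10 + 29 + 26 = 124.

124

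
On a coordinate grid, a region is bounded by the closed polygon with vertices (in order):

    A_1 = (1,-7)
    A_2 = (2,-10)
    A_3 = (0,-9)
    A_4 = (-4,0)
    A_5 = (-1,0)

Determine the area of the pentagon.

21.5

A_1→A_2: (1)(-10) − (2)(-7) = 4
A_2→A_3: (2)(-9) − (0)(-10) = -18
A_3→A_4: (0)(0) − (-4)(-9) = -36
A_4→A_5: (-4)(0) − (-1)(0) = 0
A_5→A_1: (-1)(-7) − (1)(0) = 7
Σ = -43
Area = |Σ|/2 = 21.5.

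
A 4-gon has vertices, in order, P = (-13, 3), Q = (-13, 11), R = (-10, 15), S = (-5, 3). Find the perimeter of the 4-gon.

34

|PQ| = √((0)² + (8)²) = √64 = 8
|QR| = √((3)² + (4)²) = √25 = 5
|RS| = √((5)² + (-12)²) = √169 = 13
|SP| = √((-8)² + (0)²) = √64 = 8
Perimeter = 8 + 5 + 13 + 8 = 34.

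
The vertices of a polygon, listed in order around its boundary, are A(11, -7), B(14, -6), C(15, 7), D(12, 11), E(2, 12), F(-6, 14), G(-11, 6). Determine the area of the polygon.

Cross-terms: 32, 188, 81, 122, 100, 118, 11  ⇒  Σ = 652
Area = |Σ|/2 = 326.

326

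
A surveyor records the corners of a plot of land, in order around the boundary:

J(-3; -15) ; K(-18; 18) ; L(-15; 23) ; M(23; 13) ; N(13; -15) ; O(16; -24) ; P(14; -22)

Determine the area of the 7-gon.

1035

Apply Gauss's area formula: 2A = Σ (x_i·y_{i+1} − x_{i+1}·y_i), indices taken mod 7.
J→K: (-3)(18) − (-18)(-15) = -324
K→L: (-18)(23) − (-15)(18) = -144
L→M: (-15)(13) − (23)(23) = -724
M→N: (23)(-15) − (13)(13) = -514
N→O: (13)(-24) − (16)(-15) = -72
O→P: (16)(-22) − (14)(-24) = -16
P→J: (14)(-15) − (-3)(-22) = -276
Σ = -2070
Area = |Σ|/2 = 1035.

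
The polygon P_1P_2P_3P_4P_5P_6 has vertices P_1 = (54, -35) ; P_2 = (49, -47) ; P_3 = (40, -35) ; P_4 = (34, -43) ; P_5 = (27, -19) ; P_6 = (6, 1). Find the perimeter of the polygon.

|P_1P_2| = √((-5)² + (-12)²) = √169 = 13
|P_2P_3| = √((-9)² + (12)²) = √225 = 15
|P_3P_4| = √((-6)² + (-8)²) = √100 = 10
|P_4P_5| = √((-7)² + (24)²) = √625 = 25
|P_5P_6| = √((-21)² + (20)²) = √841 = 29
|P_6P_1| = √((48)² + (-36)²) = √3600 = 60
Perimeter = 13 + 15 + 10 + 25 + 29 + 60 = 152.

152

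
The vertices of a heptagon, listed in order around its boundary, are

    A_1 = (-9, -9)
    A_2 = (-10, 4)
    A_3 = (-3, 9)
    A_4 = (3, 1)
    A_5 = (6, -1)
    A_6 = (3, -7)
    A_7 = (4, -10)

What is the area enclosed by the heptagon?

205

Cross-terms: -126, -78, -30, -9, -39, -2, -126  ⇒  Σ = -410
Area = |Σ|/2 = 205.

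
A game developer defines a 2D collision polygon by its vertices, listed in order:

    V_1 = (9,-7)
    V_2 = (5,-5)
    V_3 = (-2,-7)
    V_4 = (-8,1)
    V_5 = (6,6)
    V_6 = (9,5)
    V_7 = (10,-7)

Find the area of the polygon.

155.5

Apply Gauss's area formula: 2A = Σ (x_i·y_{i+1} − x_{i+1}·y_i), indices taken mod 7.
Cross-terms: -10, -45, -58, -54, -24, -113, -7  ⇒  Σ = -311
Area = |Σ|/2 = 155.5.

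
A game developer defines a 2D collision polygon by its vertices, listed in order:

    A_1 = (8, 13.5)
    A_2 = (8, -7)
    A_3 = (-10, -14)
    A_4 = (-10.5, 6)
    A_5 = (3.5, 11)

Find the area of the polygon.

Apply the shoelace (surveyor's) formula: 2A = Σ (x_i·y_{i+1} − x_{i+1}·y_i), indices taken mod 5.
Cross-terms: -164, -182, -207, -136.5, -40.75  ⇒  Σ = -730.25
Area = |Σ|/2 = 365.125.

365.125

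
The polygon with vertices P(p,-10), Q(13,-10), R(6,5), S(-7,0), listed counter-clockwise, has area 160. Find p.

Write out the shoelace sum; only the two edges meeting at P involve p:
2·Area = [((-7)·(-10) − p·0) + (p·(-10) − 13·(-10))] + 160
       = -10·p + 360 = 320
⇒ p = 4.

4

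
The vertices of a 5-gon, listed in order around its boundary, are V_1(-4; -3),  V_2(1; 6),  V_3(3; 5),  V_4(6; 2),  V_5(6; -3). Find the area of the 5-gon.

59

Apply Gauss's area formula: 2A = Σ (x_i·y_{i+1} − x_{i+1}·y_i), indices taken mod 5.
Σ = (-21) + (-13) + (-24) + (-30) + (-30) = -118
Area = |Σ|/2 = 59.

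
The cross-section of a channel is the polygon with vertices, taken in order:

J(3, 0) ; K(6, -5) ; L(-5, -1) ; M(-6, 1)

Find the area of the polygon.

30

Apply the surveyor's formula: 2A = Σ (x_i·y_{i+1} − x_{i+1}·y_i), indices taken mod 4.
J→K: (3)(-5) − (6)(0) = -15
K→L: (6)(-1) − (-5)(-5) = -31
L→M: (-5)(1) − (-6)(-1) = -11
M→J: (-6)(0) − (3)(1) = -3
Σ = -60
Area = |Σ|/2 = 30.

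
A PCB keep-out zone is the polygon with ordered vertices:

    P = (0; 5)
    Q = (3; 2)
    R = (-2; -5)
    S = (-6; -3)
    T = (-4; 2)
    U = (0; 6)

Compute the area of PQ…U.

49

Apply Gauss's area formula: 2A = Σ (x_i·y_{i+1} − x_{i+1}·y_i), indices taken mod 6.
P→Q: (0)(2) − (3)(5) = -15
Q→R: (3)(-5) − (-2)(2) = -11
R→S: (-2)(-3) − (-6)(-5) = -24
S→T: (-6)(2) − (-4)(-3) = -24
T→U: (-4)(6) − (0)(2) = -24
U→P: (0)(5) − (0)(6) = 0
Σ = -98
Area = |Σ|/2 = 49.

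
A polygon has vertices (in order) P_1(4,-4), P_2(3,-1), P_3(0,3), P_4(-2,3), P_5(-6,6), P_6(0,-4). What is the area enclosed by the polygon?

34.5

Cross-terms: 8, 9, 6, 6, 24, 16  ⇒  Σ = 69
Area = |Σ|/2 = 34.5.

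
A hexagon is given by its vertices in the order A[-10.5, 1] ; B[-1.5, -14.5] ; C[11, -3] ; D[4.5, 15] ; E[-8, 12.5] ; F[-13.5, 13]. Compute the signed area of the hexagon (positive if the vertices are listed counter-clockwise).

Apply Gauss's area formula: 2A = Σ (x_i·y_{i+1} − x_{i+1}·y_i), indices taken mod 6.
Σ = (153.75) + (164) + (178.5) + (176.25) + (64.75) + (123) = 860.25
Signed area = Σ/2 = 430.125 (positive ⇒ counter-clockwise traversal).

430.125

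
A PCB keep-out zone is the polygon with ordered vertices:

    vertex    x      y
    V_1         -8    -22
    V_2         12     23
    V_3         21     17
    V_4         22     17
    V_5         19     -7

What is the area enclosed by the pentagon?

583.5

Apply the surveyor's formula: 2A = Σ (x_i·y_{i+1} − x_{i+1}·y_i), indices taken mod 5.
V_1→V_2: (-8)(23) − (12)(-22) = 80
V_2→V_3: (12)(17) − (21)(23) = -279
V_3→V_4: (21)(17) − (22)(17) = -17
V_4→V_5: (22)(-7) − (19)(17) = -477
V_5→V_1: (19)(-22) − (-8)(-7) = -474
Σ = -1167
Area = |Σ|/2 = 583.5.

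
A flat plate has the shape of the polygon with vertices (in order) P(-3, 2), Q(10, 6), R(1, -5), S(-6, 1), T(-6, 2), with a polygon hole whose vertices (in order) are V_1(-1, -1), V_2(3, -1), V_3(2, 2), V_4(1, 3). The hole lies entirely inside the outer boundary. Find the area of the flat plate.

Outer boundary:
Σ = (-38) + (-56) + (-29) + (-6) + (-6) = -135
Area = |Σ|/2 = 67.5.
Hole:
V_1→V_2: (-1)(-1) − (3)(-1) = 4
V_2→V_3: (3)(2) − (2)(-1) = 8
V_3→V_4: (2)(3) − (1)(2) = 4
V_4→V_1: (1)(-1) − (-1)(3) = 2
Σ = 18
Area = |Σ|/2 = 9.
Net area = 67.5 − 9 = 58.5.

58.5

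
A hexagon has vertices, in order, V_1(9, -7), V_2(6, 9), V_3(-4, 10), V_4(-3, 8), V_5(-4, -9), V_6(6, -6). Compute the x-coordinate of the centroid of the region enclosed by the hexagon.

329/183

Apply the shoelace (surveyor's) formula. First the cross-terms c_i = x_i·y_{i+1} − x_{i+1}·y_i:
  123, 96, -2, 59, 78, 12  ⇒  2A = 366, A = 183.
Then Σ (x_i + x_{i+1})·c_i = 1974, so x̄ = 1974 / (6·183) = 329/183.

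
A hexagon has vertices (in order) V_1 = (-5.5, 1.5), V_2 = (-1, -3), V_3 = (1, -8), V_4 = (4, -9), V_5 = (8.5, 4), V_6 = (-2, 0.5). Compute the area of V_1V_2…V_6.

Σ = (18) + (11) + (23) + (92.5) + (12.25) + (-0.25) = 156.5
Area = |Σ|/2 = 78.25.

78.25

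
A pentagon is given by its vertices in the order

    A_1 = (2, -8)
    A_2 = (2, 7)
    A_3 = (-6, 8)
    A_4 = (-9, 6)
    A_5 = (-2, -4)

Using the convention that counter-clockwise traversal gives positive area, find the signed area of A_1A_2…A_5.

98

Cross-terms: 30, 58, 36, 48, 24  ⇒  Σ = 196
Signed area = Σ/2 = 98 (positive ⇒ counter-clockwise traversal).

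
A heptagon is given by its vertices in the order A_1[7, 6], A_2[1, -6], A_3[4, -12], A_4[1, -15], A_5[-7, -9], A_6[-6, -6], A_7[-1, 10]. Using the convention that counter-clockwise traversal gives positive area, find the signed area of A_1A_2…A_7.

-176

Apply the surveyor's formula: 2A = Σ (x_i·y_{i+1} − x_{i+1}·y_i), indices taken mod 7.
Σ = (-48) + (12) + (-48) + (-114) + (-12) + (-66) + (-76) = -352
Signed area = Σ/2 = -176 (negative ⇒ clockwise traversal).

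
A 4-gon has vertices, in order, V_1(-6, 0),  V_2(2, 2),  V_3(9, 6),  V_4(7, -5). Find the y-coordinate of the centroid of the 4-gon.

1/45

Apply the shoelace formula. First the cross-terms c_i = x_i·y_{i+1} − x_{i+1}·y_i:
  -12, -6, -87, -30  ⇒  2A = -135, A = -67.5.
Then Σ (y_i + y_{i+1})·c_i = -9, so ȳ = -9 / (6·(-67.5)) = 1/45.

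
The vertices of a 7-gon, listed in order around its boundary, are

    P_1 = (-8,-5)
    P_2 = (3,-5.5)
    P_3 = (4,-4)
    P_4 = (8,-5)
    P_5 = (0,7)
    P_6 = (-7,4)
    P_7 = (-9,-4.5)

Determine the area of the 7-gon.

131.25

Cross-terms: 59, 10, 12, 56, 49, 67.5, 9  ⇒  Σ = 262.5
Area = |Σ|/2 = 131.25.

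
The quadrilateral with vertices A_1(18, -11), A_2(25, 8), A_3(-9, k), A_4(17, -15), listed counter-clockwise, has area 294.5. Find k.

Write out the shoelace sum; only the two edges meeting at A_3 involve k:
2·Area = [(25·k − (-9)·8) + ((-9)·(-15) − 17·k)] + 502
       = 8·k + 709 = 589
⇒ k = -15.

-15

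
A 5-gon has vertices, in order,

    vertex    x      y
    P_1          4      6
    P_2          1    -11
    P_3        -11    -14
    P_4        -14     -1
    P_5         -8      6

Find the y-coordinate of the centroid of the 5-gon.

Apply the surveyor's formula. First the cross-terms c_i = x_i·y_{i+1} − x_{i+1}·y_i:
  -50, -135, -185, -92, -72  ⇒  2A = -534, A = -267.
Then Σ (y_i + y_{i+1})·c_i = 5076, so ȳ = 5076 / (6·(-267)) = -282/89.

-282/89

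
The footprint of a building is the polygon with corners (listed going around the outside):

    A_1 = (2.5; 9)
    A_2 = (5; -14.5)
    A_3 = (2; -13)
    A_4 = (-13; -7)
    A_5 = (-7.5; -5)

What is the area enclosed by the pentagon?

Σ = (-81.25) + (-36) + (-183) + (12.5) + (-55) = -342.75
Area = |Σ|/2 = 171.375.

171.375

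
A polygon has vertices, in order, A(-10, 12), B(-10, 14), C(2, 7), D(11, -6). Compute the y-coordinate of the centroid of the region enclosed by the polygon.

Apply the shoelace (surveyor's) formula. First the cross-terms c_i = x_i·y_{i+1} − x_{i+1}·y_i:
  -20, -98, -89, 72  ⇒  2A = -135, A = -67.5.
Then Σ (y_i + y_{i+1})·c_i = -2235, so ȳ = -2235 / (6·(-67.5)) = 149/27.

149/27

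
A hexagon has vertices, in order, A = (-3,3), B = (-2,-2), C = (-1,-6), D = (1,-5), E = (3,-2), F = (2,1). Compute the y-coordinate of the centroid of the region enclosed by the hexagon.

-251/186

Apply Gauss's area formula. First the cross-terms c_i = x_i·y_{i+1} − x_{i+1}·y_i:
  12, 10, 11, 13, 7, 9  ⇒  2A = 62, A = 31.
Then Σ (y_i + y_{i+1})·c_i = -251, so ȳ = -251 / (6·31) = -251/186.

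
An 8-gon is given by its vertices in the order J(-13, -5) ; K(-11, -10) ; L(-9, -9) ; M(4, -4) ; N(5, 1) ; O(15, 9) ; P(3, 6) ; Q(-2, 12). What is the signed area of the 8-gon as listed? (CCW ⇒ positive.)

Apply the surveyor's formula: 2A = Σ (x_i·y_{i+1} − x_{i+1}·y_i), indices taken mod 8.
Cross-terms: 75, 9, 72, 24, 30, 63, 48, 166  ⇒  Σ = 487
Signed area = Σ/2 = 243.5 (positive ⇒ counter-clockwise traversal).

243.5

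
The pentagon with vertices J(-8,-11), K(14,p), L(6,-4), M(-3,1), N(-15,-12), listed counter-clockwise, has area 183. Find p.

Write out the shoelace sum; only the two edges meeting at K involve p:
2·Area = [((-8)·p − 14·(-11)) + (14·(-4) − 6·p)] + 114
       = -14·p + 212 = 366
⇒ p = -11.

-11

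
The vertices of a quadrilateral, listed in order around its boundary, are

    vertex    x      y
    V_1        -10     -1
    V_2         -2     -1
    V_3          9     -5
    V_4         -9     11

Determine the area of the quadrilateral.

100

Apply the surveyor's formula: 2A = Σ (x_i·y_{i+1} − x_{i+1}·y_i), indices taken mod 4.
Cross-terms: 8, 19, 54, 119  ⇒  Σ = 200
Area = |Σ|/2 = 100.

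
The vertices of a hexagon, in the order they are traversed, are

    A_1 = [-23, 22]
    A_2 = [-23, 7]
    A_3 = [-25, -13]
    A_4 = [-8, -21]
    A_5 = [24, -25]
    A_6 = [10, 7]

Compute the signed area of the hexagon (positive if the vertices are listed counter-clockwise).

Σ = (345) + (474) + (421) + (704) + (418) + (381) = 2743
Signed area = Σ/2 = 1371.5 (positive ⇒ counter-clockwise traversal).

1371.5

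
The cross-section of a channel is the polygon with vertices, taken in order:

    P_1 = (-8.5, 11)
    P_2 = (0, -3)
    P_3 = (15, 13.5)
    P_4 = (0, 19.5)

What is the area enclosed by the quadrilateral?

Σ = (25.5) + (45) + (292.5) + (165.75) = 528.75
Area = |Σ|/2 = 264.375.

264.375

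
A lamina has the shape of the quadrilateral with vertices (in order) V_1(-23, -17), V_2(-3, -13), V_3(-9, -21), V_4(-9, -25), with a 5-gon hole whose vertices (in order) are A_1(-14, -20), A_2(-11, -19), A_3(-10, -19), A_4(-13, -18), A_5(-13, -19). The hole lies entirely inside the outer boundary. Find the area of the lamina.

Outer boundary:
Cross-terms: 248, -54, 36, -422  ⇒  Σ = -192
Area = |Σ|/2 = 96.
Hole:
Cross-terms: 46, 19, -67, 13, -6  ⇒  Σ = 5
Area = |Σ|/2 = 2.5.
Net area = 96 − 2.5 = 93.5.

93.5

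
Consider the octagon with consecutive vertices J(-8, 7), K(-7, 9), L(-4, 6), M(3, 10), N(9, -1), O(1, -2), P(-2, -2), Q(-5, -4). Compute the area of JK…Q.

136

Apply the shoelace (surveyor's) formula: 2A = Σ (x_i·y_{i+1} − x_{i+1}·y_i), indices taken mod 8.
J→K: (-8)(9) − (-7)(7) = -23
K→L: (-7)(6) − (-4)(9) = -6
L→M: (-4)(10) − (3)(6) = -58
M→N: (3)(-1) − (9)(10) = -93
N→O: (9)(-2) − (1)(-1) = -17
O→P: (1)(-2) − (-2)(-2) = -6
P→Q: (-2)(-4) − (-5)(-2) = -2
Q→J: (-5)(7) − (-8)(-4) = -67
Σ = -272
Area = |Σ|/2 = 136.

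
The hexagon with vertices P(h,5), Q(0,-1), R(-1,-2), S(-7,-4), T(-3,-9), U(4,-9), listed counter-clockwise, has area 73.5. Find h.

3

Write out the shoelace sum; only the two edges meeting at P involve h:
2·Area = [(4·5 − h·(-9)) + (h·(-1) − 0·5)] + 103
       = 8·h + 123 = 147
⇒ h = 3.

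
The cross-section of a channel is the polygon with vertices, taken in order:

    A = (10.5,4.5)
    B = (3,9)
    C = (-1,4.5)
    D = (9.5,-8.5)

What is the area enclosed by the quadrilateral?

100.625

A→B: (10.5)(9) − (3)(4.5) = 81
B→C: (3)(4.5) − (-1)(9) = 22.5
C→D: (-1)(-8.5) − (9.5)(4.5) = -34.25
D→A: (9.5)(4.5) − (10.5)(-8.5) = 132
Σ = 201.25
Area = |Σ|/2 = 100.625.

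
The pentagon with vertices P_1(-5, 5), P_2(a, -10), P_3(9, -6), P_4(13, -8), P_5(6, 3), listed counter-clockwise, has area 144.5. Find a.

Write out the shoelace sum; only the two edges meeting at P_2 involve a:
2·Area = [((-5)·(-10) − a·5) + (a·(-6) − 9·(-10))] + 138
       = -11·a + 278 = 289
⇒ a = -1.

-1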